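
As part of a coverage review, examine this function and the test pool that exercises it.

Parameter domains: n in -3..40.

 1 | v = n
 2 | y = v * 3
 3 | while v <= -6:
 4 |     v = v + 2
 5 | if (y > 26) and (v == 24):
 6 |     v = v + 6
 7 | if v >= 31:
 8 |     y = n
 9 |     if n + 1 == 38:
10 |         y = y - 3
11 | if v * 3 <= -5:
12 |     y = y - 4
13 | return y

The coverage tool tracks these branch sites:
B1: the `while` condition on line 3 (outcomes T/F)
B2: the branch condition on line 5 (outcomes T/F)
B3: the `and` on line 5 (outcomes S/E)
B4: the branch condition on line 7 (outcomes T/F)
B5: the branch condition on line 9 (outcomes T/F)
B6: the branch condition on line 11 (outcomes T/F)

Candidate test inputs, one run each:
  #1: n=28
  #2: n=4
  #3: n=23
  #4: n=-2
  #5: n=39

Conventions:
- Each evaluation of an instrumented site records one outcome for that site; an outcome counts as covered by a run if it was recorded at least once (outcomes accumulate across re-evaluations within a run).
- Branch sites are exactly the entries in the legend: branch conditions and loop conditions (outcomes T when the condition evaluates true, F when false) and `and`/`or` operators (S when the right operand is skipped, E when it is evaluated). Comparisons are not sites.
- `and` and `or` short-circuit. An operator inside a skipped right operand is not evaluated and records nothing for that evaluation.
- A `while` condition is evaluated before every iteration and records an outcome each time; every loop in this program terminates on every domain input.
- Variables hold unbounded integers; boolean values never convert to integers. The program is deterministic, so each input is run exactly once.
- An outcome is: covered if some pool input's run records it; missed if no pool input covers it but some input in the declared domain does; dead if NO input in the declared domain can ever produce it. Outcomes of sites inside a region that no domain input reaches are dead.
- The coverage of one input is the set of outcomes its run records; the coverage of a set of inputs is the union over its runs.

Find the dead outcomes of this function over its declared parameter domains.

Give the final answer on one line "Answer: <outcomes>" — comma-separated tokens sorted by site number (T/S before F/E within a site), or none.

running all 44 domain inputs and tallying outcomes:
  B1=T: never recorded by any domain input -> dead
  reachable outcomes have witnesses, e.g. B1=F (e.g. n=-3), B2=T (e.g. n=24), B2=F (e.g. n=-3), B3=S (e.g. n=-3)

Answer: B1=T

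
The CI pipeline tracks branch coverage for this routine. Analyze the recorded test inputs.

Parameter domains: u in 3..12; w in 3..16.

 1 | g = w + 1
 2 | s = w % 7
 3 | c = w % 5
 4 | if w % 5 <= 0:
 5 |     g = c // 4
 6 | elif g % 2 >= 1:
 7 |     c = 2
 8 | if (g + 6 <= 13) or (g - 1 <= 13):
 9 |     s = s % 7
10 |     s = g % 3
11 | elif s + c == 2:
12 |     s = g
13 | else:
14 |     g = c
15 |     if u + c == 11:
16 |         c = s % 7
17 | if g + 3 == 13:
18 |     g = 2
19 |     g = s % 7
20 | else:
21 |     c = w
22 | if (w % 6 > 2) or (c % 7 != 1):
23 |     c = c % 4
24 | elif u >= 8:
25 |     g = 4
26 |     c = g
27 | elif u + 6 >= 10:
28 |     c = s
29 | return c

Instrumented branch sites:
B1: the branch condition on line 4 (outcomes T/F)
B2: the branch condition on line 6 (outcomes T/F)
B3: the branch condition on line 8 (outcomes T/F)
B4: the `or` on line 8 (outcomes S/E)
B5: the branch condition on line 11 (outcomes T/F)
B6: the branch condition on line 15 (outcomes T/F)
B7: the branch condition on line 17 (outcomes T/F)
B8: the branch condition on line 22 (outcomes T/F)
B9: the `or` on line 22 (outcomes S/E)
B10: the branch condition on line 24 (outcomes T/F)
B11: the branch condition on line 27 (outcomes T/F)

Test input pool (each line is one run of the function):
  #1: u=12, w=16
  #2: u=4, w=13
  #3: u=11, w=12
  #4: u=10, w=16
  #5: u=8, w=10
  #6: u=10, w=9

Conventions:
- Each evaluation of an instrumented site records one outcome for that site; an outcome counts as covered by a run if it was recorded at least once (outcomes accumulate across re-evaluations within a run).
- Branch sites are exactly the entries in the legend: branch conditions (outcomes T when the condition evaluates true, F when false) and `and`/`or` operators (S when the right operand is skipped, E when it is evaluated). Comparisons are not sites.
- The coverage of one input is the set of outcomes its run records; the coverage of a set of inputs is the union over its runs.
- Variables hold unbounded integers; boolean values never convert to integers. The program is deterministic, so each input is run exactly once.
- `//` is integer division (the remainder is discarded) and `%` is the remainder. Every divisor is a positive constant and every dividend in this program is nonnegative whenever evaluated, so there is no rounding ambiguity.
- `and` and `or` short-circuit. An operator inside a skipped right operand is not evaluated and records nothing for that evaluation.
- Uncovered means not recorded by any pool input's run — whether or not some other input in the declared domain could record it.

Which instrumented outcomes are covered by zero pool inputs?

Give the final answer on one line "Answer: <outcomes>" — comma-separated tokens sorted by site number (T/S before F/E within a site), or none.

input #1 (u=12, w=16): events B1->F, B2->T, B4->E, B3->F, B5->F, B6->F, B7->F, B9->S, B8->T; covers B1=F, B2=T, B3=F, B4=E, B5=F, B6=F, B7=F, B8=T, B9=S
input #2 (u=4, w=13): events B1->F, B2->F, B4->E, B3->T, B7->F, B9->E, B8->T; covers B1=F, B2=F, B3=T, B4=E, B7=F, B8=T, B9=E
input #3 (u=11, w=12): events B1->F, B2->T, B4->E, B3->T, B7->F, B9->E, B8->T; covers B1=F, B2=T, B3=T, B4=E, B7=F, B8=T, B9=E
input #4 (u=10, w=16): events B1->F, B2->T, B4->E, B3->F, B5->F, B6->F, B7->F, B9->S, B8->T; covers B1=F, B2=T, B3=F, B4=E, B5=F, B6=F, B7=F, B8=T, B9=S
input #5 (u=8, w=10): events B1->T, B4->S, B3->T, B7->F, B9->S, B8->T; covers B1=T, B3=T, B4=S, B7=F, B8=T, B9=S
input #6 (u=10, w=9): events B1->F, B2->F, B4->E, B3->T, B7->T, B9->S, B8->T; covers B1=F, B2=F, B3=T, B4=E, B7=T, B8=T, B9=S
union over the pool: B1=T, B1=F, B2=T, B2=F, B3=T, B3=F, B4=S, B4=E, B5=F, B6=F, B7=T, B7=F, B8=T, B9=S, B9=E
uncovered (7 of 22): B5=T, B6=T, B8=F, B10=T, B10=F, B11=T, B11=F

Answer: B5=T, B6=T, B8=F, B10=T, B10=F, B11=T, B11=F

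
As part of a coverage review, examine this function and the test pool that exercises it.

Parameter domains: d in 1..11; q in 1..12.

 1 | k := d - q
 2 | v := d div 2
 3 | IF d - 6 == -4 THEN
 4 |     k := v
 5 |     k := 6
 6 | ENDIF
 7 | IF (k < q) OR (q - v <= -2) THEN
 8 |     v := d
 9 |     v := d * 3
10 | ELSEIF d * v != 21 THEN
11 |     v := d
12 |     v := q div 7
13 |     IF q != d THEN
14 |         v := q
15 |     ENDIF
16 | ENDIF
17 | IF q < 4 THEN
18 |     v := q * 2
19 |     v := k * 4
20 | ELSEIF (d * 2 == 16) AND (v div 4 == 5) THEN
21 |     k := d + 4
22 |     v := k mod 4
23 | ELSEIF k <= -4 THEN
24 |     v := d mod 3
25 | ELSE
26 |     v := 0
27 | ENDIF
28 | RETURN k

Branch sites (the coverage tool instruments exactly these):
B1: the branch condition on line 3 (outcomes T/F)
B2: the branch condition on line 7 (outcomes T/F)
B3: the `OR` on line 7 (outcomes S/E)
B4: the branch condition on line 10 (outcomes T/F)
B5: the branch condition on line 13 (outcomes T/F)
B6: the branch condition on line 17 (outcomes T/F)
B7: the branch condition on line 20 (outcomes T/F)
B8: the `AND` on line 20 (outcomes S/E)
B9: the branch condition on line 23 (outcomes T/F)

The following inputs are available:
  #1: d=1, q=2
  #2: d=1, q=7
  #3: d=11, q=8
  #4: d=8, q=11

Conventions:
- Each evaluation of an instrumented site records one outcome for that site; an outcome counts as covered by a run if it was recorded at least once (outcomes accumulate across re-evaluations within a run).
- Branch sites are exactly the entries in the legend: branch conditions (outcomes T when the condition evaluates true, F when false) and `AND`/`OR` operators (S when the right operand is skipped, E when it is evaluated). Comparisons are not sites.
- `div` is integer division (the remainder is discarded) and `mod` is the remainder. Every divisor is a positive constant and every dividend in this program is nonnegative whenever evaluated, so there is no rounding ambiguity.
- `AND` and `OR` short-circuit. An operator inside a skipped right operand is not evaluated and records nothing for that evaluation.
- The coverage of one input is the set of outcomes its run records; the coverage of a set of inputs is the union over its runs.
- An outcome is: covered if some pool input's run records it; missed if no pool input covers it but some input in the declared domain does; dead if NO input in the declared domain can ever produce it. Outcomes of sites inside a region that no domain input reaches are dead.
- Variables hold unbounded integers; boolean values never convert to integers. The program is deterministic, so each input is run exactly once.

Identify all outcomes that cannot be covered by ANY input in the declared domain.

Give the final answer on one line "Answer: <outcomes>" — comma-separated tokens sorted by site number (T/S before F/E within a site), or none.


running all 132 domain inputs and tallying outcomes:
  B7=T: unreachable across the whole domain -> dead
  reachable outcomes have witnesses, e.g. B1=T (e.g. d=2, q=1), B1=F (e.g. d=1, q=1), B2=T (e.g. d=1, q=1), B2=F (e.g. d=2, q=1)
Answer: B7=T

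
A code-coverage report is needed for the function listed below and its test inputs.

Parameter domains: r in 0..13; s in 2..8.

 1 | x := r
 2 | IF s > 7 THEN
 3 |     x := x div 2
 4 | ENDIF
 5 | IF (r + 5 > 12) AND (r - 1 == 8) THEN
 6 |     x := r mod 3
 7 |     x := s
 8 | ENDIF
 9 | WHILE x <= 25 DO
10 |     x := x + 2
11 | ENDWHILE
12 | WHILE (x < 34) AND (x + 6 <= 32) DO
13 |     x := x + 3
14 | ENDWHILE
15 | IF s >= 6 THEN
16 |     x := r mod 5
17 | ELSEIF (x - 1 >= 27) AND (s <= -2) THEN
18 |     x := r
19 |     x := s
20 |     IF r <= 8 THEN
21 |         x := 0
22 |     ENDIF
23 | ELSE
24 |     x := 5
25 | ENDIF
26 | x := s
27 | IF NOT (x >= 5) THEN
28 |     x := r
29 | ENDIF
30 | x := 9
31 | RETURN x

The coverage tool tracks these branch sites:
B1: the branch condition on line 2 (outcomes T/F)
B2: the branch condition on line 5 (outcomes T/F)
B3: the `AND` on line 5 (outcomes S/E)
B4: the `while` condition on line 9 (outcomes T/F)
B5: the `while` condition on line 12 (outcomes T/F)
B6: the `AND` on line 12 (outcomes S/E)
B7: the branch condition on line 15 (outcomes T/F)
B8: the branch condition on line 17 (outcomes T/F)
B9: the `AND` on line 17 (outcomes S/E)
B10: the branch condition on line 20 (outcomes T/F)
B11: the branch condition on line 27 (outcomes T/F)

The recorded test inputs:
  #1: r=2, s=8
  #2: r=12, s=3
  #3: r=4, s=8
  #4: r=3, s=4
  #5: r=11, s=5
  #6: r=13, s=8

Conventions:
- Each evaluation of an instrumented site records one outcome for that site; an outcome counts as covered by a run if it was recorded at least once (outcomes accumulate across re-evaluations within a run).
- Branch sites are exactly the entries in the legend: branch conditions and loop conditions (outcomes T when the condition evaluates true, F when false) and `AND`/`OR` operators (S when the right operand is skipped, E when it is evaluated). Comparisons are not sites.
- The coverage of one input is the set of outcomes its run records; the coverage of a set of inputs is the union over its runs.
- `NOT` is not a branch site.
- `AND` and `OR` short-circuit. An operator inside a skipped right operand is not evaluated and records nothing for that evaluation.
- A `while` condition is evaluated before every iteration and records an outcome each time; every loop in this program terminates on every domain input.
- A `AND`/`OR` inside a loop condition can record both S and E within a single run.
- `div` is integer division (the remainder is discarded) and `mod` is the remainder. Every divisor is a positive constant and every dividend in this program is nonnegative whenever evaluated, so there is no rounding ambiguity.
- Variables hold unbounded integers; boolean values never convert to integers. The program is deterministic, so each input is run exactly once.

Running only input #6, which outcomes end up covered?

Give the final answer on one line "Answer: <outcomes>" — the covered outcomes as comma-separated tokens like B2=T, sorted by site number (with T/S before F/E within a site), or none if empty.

Event log for input #6 (r=13, s=8):
  B1->T, B3->E, B2->F, B4->T, B4->T, B4->T, B4->T, B4->T, B4->T, B4->T
  B4->T, B4->T, B4->T, B4->F, B6->E, B5->T, B6->E, B5->F, B7->T, B11->F
deduplicating events, the covered set is: B1=T, B2=F, B3=E, B4=T, B4=F, B5=T, B5=F, B6=E, B7=T, B11=F

Answer: B1=T, B2=F, B3=E, B4=T, B4=F, B5=T, B5=F, B6=E, B7=T, B11=F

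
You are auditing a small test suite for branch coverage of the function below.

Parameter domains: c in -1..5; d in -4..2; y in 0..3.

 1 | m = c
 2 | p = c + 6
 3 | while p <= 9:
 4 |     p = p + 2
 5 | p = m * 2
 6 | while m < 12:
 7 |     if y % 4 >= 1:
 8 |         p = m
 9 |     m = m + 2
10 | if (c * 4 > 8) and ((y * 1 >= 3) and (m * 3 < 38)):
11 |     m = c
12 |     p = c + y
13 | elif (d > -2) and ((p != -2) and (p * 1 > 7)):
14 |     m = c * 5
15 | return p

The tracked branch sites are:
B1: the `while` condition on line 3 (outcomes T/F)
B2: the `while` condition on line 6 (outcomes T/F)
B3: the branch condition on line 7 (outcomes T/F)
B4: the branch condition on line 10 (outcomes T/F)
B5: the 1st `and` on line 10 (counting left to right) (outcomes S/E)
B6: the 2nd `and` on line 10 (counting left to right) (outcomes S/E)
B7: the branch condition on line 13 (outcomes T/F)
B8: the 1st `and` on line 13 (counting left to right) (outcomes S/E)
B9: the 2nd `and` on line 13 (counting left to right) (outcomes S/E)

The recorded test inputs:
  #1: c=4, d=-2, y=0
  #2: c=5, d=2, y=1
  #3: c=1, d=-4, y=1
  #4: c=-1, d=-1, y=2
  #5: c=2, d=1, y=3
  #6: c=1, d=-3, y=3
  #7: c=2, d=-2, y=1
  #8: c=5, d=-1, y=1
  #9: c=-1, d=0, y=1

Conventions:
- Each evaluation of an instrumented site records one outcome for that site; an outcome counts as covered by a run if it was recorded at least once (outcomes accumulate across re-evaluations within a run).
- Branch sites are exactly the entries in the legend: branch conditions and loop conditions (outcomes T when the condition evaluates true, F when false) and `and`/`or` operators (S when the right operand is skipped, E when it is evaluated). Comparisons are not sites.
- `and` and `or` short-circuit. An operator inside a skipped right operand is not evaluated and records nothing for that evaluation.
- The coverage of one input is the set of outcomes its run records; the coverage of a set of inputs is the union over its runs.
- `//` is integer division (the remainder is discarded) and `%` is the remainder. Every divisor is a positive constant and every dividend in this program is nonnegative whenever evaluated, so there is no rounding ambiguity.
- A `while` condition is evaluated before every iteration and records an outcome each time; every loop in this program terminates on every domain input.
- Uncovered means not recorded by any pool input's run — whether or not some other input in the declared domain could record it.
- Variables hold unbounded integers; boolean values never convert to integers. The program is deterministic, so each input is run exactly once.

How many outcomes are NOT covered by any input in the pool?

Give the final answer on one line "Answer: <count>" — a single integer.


run #1 (c=4, d=-2, y=0) runs B1->F, B2->T, B3->F, B2->T, B3->F, B2->T, B3->F, B2->T, B3->F, B2->F, B5->E, B6->S, B4->F, B8->S, ...; records B1=F, B2=T, B2=F, B3=F, B4=F, B5=E, B6=S, B7=F, B8=S
run #2 (c=5, d=2, y=1) runs B1->F, B2->T, B3->T, B2->T, B3->T, B2->T, B3->T, B2->T, B3->T, B2->F, B5->E, B6->S, B4->F, B8->E, ...; records B1=F, B2=T, B2=F, B3=T, B4=F, B5=E, B6=S, B7=T, B8=E, B9=E
run #3 (c=1, d=-4, y=1) runs B1->T, B1->T, B1->F, B2->T, B3->T, B2->T, B3->T, B2->T, B3->T, B2->T, B3->T, B2->T, B3->T, B2->T, ...; records B1=T, B1=F, B2=T, B2=F, B3=T, B4=F, B5=S, B7=F, B8=S
run #4 (c=-1, d=-1, y=2) runs B1->T, B1->T, B1->T, B1->F, B2->T, B3->T, B2->T, B3->T, B2->T, B3->T, B2->T, B3->T, B2->T, B3->T, ...; records B1=T, B1=F, B2=T, B2=F, B3=T, B4=F, B5=S, B7=T, B8=E, B9=E
run #5 (c=2, d=1, y=3) runs B1->T, B1->F, B2->T, B3->T, B2->T, B3->T, B2->T, B3->T, B2->T, B3->T, B2->T, B3->T, B2->F, B5->S, ...; records B1=T, B1=F, B2=T, B2=F, B3=T, B4=F, B5=S, B7=T, B8=E, B9=E
run #6 (c=1, d=-3, y=3) runs B1->T, B1->T, B1->F, B2->T, B3->T, B2->T, B3->T, B2->T, B3->T, B2->T, B3->T, B2->T, B3->T, B2->T, ...; records B1=T, B1=F, B2=T, B2=F, B3=T, B4=F, B5=S, B7=F, B8=S
run #7 (c=2, d=-2, y=1) runs B1->T, B1->F, B2->T, B3->T, B2->T, B3->T, B2->T, B3->T, B2->T, B3->T, B2->T, B3->T, B2->F, B5->S, ...; records B1=T, B1=F, B2=T, B2=F, B3=T, B4=F, B5=S, B7=F, B8=S
run #8 (c=5, d=-1, y=1) runs B1->F, B2->T, B3->T, B2->T, B3->T, B2->T, B3->T, B2->T, B3->T, B2->F, B5->E, B6->S, B4->F, B8->E, ...; records B1=F, B2=T, B2=F, B3=T, B4=F, B5=E, B6=S, B7=T, B8=E, B9=E
run #9 (c=-1, d=0, y=1) runs B1->T, B1->T, B1->T, B1->F, B2->T, B3->T, B2->T, B3->T, B2->T, B3->T, B2->T, B3->T, B2->T, B3->T, ...; records B1=T, B1=F, B2=T, B2=F, B3=T, B4=F, B5=S, B7=T, B8=E, B9=E
union over the pool: B1=T, B1=F, B2=T, B2=F, B3=T, B3=F, B4=F, B5=S, B5=E, B6=S, B7=T, B7=F, B8=S, B8=E, B9=E
uncovered (3 of 18): B4=T, B6=E, B9=S
Answer: 3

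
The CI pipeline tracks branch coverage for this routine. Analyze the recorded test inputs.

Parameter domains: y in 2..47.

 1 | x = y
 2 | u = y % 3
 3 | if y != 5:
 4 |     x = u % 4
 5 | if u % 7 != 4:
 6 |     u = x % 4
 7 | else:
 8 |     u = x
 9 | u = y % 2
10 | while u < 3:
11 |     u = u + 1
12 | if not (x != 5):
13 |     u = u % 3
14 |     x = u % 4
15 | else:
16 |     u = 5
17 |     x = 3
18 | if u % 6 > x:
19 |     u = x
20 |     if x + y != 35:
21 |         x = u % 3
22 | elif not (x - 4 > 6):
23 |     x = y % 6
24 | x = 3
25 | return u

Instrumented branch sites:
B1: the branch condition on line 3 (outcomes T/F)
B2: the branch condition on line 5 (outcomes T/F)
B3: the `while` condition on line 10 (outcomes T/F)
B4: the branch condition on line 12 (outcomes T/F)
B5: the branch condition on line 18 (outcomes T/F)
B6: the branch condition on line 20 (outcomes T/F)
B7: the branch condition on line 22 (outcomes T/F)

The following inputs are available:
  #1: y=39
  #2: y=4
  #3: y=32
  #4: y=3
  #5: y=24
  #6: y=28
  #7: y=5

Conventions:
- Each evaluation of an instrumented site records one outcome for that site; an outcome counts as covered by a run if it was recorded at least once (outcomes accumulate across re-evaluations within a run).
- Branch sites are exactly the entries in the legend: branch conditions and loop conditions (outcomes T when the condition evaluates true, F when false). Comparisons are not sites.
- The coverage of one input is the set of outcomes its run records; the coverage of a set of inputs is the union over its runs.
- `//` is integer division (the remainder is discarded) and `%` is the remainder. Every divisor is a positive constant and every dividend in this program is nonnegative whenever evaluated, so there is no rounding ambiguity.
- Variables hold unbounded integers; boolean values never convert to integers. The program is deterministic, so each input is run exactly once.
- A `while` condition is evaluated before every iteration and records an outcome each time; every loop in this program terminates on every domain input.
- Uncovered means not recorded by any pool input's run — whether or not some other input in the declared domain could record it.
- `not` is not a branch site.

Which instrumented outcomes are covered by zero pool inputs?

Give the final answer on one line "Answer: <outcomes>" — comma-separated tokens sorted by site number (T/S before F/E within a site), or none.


input #1, y=39: events B1->T, B2->T, B3->T, B3->T, B3->F, B4->F, B5->T, B6->T; outcomes B1=T, B2=T, B3=T, B3=F, B4=F, B5=T, B6=T
input #2, y=4: events B1->T, B2->T, B3->T, B3->T, B3->T, B3->F, B4->F, B5->T, B6->T; outcomes B1=T, B2=T, B3=T, B3=F, B4=F, B5=T, B6=T
input #3, y=32: events B1->T, B2->T, B3->T, B3->T, B3->T, B3->F, B4->F, B5->T, B6->F; outcomes B1=T, B2=T, B3=T, B3=F, B4=F, B5=T, B6=F
input #4, y=3: events B1->T, B2->T, B3->T, B3->T, B3->F, B4->F, B5->T, B6->T; outcomes B1=T, B2=T, B3=T, B3=F, B4=F, B5=T, B6=T
input #5, y=24: events B1->T, B2->T, B3->T, B3->T, B3->T, B3->F, B4->F, B5->T, B6->T; outcomes B1=T, B2=T, B3=T, B3=F, B4=F, B5=T, B6=T
input #6, y=28: events B1->T, B2->T, B3->T, B3->T, B3->T, B3->F, B4->F, B5->T, B6->T; outcomes B1=T, B2=T, B3=T, B3=F, B4=F, B5=T, B6=T
input #7, y=5: events B1->F, B2->T, B3->T, B3->T, B3->F, B4->T, B5->F, B7->T; outcomes B1=F, B2=T, B3=T, B3=F, B4=T, B5=F, B7=T
union over the pool: B1=T, B1=F, B2=T, B3=T, B3=F, B4=T, B4=F, B5=T, B5=F, B6=T, B6=F, B7=T
uncovered (2 of 14): B2=F, B7=F
Answer: B2=F, B7=F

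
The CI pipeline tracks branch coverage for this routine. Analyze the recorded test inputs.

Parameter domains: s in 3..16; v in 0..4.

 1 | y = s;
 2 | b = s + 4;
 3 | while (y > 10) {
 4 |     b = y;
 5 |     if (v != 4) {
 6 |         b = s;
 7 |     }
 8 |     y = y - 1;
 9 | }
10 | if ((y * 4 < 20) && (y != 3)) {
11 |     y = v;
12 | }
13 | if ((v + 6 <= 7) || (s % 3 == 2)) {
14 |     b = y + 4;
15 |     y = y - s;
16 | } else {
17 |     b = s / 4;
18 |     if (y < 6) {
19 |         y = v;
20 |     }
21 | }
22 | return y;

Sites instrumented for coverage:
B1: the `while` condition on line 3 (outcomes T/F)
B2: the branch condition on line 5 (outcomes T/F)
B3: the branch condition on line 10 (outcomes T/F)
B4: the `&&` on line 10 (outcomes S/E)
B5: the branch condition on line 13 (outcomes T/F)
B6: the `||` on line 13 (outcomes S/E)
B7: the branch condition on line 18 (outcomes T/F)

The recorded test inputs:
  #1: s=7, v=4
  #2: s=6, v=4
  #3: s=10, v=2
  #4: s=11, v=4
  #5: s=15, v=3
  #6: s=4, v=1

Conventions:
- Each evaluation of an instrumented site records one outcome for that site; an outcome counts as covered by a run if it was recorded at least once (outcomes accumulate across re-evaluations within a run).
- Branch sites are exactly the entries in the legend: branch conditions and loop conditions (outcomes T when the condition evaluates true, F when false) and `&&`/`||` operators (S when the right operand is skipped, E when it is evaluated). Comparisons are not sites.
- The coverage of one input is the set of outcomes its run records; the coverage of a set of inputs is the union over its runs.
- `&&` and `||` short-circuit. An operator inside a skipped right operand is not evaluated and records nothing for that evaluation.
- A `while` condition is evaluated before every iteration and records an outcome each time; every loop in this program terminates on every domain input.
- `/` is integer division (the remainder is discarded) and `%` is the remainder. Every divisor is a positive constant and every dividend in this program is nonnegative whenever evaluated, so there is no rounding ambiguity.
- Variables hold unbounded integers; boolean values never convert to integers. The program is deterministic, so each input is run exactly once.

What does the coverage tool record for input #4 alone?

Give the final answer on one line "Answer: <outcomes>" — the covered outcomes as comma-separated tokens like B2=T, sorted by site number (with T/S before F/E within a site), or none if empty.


Simulating input #4 (s=11, v=4) step by step:
  B1->T, B2->F, B1->F, B4->S, B3->F, B6->E, B5->T
as a set, this run covers: B1=T, B1=F, B2=F, B3=F, B4=S, B5=T, B6=E
Answer: B1=T, B1=F, B2=F, B3=F, B4=S, B5=T, B6=E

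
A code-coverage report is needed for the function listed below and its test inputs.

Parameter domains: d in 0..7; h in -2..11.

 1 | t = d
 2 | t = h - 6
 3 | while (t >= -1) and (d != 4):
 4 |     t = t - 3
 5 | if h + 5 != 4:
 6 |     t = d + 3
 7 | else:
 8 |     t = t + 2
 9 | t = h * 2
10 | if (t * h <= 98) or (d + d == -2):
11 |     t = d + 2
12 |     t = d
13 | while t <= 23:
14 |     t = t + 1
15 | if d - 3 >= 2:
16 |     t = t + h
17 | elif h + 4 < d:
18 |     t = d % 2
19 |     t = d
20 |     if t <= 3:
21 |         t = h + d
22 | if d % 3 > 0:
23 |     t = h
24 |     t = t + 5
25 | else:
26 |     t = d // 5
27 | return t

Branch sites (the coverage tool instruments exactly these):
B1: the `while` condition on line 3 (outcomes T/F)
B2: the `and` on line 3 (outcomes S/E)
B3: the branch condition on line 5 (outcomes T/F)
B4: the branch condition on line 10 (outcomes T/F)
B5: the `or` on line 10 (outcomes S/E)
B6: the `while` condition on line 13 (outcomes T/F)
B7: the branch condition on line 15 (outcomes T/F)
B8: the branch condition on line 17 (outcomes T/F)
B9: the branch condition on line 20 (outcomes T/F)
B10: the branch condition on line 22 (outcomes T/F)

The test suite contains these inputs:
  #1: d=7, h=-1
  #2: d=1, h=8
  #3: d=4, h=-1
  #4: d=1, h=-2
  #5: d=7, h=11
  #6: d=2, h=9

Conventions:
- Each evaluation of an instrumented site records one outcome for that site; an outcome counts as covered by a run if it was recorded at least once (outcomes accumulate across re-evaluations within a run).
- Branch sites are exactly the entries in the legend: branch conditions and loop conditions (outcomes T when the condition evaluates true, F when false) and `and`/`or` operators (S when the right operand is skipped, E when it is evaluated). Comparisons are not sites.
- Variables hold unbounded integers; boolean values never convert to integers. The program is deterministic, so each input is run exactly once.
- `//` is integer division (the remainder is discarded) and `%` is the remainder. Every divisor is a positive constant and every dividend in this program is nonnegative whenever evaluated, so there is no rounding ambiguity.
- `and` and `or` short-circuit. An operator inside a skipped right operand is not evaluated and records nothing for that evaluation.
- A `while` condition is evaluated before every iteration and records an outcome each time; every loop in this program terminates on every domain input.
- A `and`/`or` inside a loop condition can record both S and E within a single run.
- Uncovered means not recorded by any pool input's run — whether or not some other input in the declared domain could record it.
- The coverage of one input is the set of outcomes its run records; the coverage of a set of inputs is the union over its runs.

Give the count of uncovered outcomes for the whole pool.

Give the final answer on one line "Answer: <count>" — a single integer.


input #1, d=7, h=-1: events B2->S, B1->F, B3->F, B5->S, B4->T, B6->T, B6->T, B6->T, B6->T, B6->T, B6->T, B6->T, B6->T, B6->T, ...; outcomes B1=F, B2=S, B3=F, B4=T, B5=S, B6=T, B6=F, B7=T, B10=T
input #2, d=1, h=8: events B2->E, B1->T, B2->E, B1->T, B2->S, B1->F, B3->T, B5->E, B4->F, B6->T, B6->T, B6->T, B6->T, B6->T, ...; outcomes B1=T, B1=F, B2=S, B2=E, B3=T, B4=F, B5=E, B6=T, B6=F, B7=F, B8=F, B10=T
input #3, d=4, h=-1: events B2->S, B1->F, B3->F, B5->S, B4->T, B6->T, B6->T, B6->T, B6->T, B6->T, B6->T, B6->T, B6->T, B6->T, ...; outcomes B1=F, B2=S, B3=F, B4=T, B5=S, B6=T, B6=F, B7=F, B8=T, B9=F, B10=T
input #4, d=1, h=-2: events B2->S, B1->F, B3->T, B5->S, B4->T, B6->T, B6->T, B6->T, B6->T, B6->T, B6->T, B6->T, B6->T, B6->T, ...; outcomes B1=F, B2=S, B3=T, B4=T, B5=S, B6=T, B6=F, B7=F, B8=F, B10=T
input #5, d=7, h=11: events B2->E, B1->T, B2->E, B1->T, B2->E, B1->T, B2->S, B1->F, B3->T, B5->E, B4->F, B6->T, B6->T, B6->F, ...; outcomes B1=T, B1=F, B2=S, B2=E, B3=T, B4=F, B5=E, B6=T, B6=F, B7=T, B10=T
input #6, d=2, h=9: events B2->E, B1->T, B2->E, B1->T, B2->S, B1->F, B3->T, B5->E, B4->F, B6->T, B6->T, B6->T, B6->T, B6->T, ...; outcomes B1=T, B1=F, B2=S, B2=E, B3=T, B4=F, B5=E, B6=T, B6=F, B7=F, B8=F, B10=T
union over the pool: B1=T, B1=F, B2=S, B2=E, B3=T, B3=F, B4=T, B4=F, B5=S, B5=E, B6=T, B6=F, B7=T, B7=F, B8=T, B8=F, B9=F, B10=T
uncovered (2 of 20): B9=T, B10=F
Answer: 2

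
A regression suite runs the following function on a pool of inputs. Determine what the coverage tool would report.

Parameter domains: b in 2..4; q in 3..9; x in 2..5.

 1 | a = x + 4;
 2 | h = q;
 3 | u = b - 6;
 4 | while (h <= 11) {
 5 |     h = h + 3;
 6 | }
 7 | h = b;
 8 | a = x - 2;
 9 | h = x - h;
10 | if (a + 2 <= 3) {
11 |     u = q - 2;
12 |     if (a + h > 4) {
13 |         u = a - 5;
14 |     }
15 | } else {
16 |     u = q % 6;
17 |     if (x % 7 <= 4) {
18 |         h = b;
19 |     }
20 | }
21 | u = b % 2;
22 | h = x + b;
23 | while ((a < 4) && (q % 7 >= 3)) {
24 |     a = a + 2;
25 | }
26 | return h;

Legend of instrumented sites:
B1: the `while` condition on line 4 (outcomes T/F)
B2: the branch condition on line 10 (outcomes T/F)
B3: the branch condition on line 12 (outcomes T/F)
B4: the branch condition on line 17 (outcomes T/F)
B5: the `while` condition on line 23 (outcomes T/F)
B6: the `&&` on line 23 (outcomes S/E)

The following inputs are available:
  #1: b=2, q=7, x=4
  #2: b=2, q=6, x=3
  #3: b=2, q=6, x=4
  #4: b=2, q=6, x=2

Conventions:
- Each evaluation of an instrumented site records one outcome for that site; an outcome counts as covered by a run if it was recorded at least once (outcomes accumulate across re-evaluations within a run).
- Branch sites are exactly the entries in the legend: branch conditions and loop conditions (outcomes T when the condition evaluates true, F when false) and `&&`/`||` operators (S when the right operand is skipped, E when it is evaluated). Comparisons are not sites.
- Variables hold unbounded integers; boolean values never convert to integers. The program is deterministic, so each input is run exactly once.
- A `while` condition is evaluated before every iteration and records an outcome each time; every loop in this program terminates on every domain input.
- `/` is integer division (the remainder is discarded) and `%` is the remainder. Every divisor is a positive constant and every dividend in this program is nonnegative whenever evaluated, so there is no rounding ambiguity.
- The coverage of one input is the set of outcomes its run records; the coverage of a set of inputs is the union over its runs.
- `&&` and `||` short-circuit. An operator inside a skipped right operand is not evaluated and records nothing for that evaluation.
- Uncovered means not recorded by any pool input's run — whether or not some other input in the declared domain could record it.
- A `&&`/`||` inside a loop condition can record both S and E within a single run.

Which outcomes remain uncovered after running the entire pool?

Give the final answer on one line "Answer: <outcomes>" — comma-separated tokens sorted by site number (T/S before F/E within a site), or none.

input #1, b=2, q=7, x=4: outcomes B1=T, B1=F, B2=F, B4=T, B5=F, B6=E
input #2, b=2, q=6, x=3: outcomes B1=T, B1=F, B2=T, B3=F, B5=T, B5=F, B6=S, B6=E
input #3, b=2, q=6, x=4: outcomes B1=T, B1=F, B2=F, B4=T, B5=T, B5=F, B6=S, B6=E
input #4, b=2, q=6, x=2: outcomes B1=T, B1=F, B2=T, B3=F, B5=T, B5=F, B6=S, B6=E
union over the pool: B1=T, B1=F, B2=T, B2=F, B3=F, B4=T, B5=T, B5=F, B6=S, B6=E
uncovered (2 of 12): B3=T, B4=F

Answer: B3=T, B4=F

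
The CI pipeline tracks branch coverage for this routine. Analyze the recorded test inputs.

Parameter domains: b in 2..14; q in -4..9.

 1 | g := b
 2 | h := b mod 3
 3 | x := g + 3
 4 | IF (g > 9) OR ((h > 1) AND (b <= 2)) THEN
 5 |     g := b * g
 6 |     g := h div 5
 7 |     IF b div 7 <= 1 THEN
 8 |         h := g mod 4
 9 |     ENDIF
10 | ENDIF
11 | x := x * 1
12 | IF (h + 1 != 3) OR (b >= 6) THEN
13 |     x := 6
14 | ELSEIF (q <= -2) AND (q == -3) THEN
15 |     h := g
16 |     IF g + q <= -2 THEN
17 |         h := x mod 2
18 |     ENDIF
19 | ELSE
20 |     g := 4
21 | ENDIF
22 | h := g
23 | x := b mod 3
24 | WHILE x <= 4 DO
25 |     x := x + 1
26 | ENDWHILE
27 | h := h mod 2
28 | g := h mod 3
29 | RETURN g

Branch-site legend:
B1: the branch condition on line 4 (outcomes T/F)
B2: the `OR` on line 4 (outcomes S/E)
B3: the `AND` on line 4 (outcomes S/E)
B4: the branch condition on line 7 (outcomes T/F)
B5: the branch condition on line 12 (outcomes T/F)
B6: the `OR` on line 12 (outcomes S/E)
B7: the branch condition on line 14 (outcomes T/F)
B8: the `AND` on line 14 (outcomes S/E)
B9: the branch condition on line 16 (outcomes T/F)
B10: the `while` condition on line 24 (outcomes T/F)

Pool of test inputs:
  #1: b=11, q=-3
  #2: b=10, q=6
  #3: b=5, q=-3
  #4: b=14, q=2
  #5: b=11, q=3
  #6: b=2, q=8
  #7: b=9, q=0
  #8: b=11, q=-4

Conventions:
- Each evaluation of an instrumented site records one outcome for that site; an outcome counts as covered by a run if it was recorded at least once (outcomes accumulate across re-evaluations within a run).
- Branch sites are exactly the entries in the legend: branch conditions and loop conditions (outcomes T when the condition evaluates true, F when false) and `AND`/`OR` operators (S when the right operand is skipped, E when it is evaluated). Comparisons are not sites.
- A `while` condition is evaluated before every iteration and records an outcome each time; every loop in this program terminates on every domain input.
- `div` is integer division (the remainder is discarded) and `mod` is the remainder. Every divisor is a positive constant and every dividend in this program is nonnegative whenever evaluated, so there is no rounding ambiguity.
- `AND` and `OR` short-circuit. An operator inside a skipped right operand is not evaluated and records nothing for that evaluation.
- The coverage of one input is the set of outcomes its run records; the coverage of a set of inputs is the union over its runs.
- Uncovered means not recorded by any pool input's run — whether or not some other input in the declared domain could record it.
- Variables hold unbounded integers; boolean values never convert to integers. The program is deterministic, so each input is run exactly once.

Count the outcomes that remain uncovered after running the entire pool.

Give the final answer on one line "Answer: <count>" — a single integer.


input #1, b=11, q=-3: events B2->S, B1->T, B4->T, B6->S, B5->T, B10->T, B10->T, B10->T, B10->F; outcomes B1=T, B2=S, B4=T, B5=T, B6=S, B10=T, B10=F
input #2, b=10, q=6: events B2->S, B1->T, B4->T, B6->S, B5->T, B10->T, B10->T, B10->T, B10->T, B10->F; outcomes B1=T, B2=S, B4=T, B5=T, B6=S, B10=T, B10=F
input #3, b=5, q=-3: events B2->E, B3->E, B1->F, B6->E, B5->F, B8->E, B7->T, B9->F, B10->T, B10->T, B10->T, B10->F; outcomes B1=F, B2=E, B3=E, B5=F, B6=E, B7=T, B8=E, B9=F, B10=T, B10=F
input #4, b=14, q=2: events B2->S, B1->T, B4->F, B6->E, B5->T, B10->T, B10->T, B10->T, B10->F; outcomes B1=T, B2=S, B4=F, B5=T, B6=E, B10=T, B10=F
input #5, b=11, q=3: events B2->S, B1->T, B4->T, B6->S, B5->T, B10->T, B10->T, B10->T, B10->F; outcomes B1=T, B2=S, B4=T, B5=T, B6=S, B10=T, B10=F
input #6, b=2, q=8: events B2->E, B3->E, B1->T, B4->T, B6->S, B5->T, B10->T, B10->T, B10->T, B10->F; outcomes B1=T, B2=E, B3=E, B4=T, B5=T, B6=S, B10=T, B10=F
input #7, b=9, q=0: events B2->E, B3->S, B1->F, B6->S, B5->T, B10->T, B10->T, B10->T, B10->T, B10->T, B10->F; outcomes B1=F, B2=E, B3=S, B5=T, B6=S, B10=T, B10=F
input #8, b=11, q=-4: events B2->S, B1->T, B4->T, B6->S, B5->T, B10->T, B10->T, B10->T, B10->F; outcomes B1=T, B2=S, B4=T, B5=T, B6=S, B10=T, B10=F
union over the pool: B1=T, B1=F, B2=S, B2=E, B3=S, B3=E, B4=T, B4=F, B5=T, B5=F, B6=S, B6=E, B7=T, B8=E, B9=F, B10=T, B10=F
uncovered (3 of 20): B7=F, B8=S, B9=T
Answer: 3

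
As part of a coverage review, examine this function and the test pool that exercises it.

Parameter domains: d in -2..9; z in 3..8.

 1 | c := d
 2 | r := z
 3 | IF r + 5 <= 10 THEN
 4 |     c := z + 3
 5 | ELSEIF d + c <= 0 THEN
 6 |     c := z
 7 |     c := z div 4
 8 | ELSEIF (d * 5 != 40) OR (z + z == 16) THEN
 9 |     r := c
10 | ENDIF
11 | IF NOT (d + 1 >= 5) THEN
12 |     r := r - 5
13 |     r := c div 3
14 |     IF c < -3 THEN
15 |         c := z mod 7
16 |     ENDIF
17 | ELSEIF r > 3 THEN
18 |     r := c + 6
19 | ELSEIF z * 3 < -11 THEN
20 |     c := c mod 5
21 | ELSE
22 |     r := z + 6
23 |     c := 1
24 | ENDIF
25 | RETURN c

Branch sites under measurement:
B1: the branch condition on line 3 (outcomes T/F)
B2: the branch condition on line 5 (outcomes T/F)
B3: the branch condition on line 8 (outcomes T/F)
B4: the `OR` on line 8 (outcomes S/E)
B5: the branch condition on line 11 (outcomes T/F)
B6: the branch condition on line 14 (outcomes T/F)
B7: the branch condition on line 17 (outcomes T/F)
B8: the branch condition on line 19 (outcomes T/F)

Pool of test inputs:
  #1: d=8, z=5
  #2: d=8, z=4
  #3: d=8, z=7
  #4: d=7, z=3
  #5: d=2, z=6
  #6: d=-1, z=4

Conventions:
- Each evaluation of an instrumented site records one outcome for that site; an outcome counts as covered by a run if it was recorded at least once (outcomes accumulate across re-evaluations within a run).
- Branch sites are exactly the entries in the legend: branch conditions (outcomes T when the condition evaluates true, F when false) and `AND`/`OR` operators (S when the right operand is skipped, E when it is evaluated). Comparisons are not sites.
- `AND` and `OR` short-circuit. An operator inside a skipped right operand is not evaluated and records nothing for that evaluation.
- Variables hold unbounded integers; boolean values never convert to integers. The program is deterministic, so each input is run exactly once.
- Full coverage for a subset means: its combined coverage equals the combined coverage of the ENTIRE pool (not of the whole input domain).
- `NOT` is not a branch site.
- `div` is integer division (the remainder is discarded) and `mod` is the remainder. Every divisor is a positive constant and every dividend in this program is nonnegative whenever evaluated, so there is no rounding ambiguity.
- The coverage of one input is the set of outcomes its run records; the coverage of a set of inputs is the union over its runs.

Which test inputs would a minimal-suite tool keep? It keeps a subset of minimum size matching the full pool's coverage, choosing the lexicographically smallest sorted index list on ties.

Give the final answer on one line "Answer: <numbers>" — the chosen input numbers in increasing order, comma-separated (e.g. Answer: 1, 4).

run #1 (d=8, z=5) runs B1->T, B5->F, B7->T; records B1=T, B5=F, B7=T
run #2 (d=8, z=4) runs B1->T, B5->F, B7->T; records B1=T, B5=F, B7=T
run #3 (d=8, z=7) runs B1->F, B2->F, B4->E, B3->F, B5->F, B7->T; records B1=F, B2=F, B3=F, B4=E, B5=F, B7=T
run #4 (d=7, z=3) runs B1->T, B5->F, B7->F, B8->F; records B1=T, B5=F, B7=F, B8=F
run #5 (d=2, z=6) runs B1->F, B2->F, B4->S, B3->T, B5->T, B6->F; records B1=F, B2=F, B3=T, B4=S, B5=T, B6=F
run #6 (d=-1, z=4) runs B1->T, B5->T, B6->F; records B1=T, B5=T, B6=F
together the pool reaches 13 outcomes: B1=T, B1=F, B2=F, B3=T, B3=F, B4=S, B4=E, B5=T, B5=F, B6=F, B7=T, B7=F, B8=F
every size-1 subset falls short of the 13 outcomes (best: 6/13)
every size-2 subset falls short of the 13 outcomes (best: 10/13)
at size 3, {3, 4, 5} reaches all 13 outcomes; every lexicographically earlier size-3 subset fails

Answer: 3, 4, 5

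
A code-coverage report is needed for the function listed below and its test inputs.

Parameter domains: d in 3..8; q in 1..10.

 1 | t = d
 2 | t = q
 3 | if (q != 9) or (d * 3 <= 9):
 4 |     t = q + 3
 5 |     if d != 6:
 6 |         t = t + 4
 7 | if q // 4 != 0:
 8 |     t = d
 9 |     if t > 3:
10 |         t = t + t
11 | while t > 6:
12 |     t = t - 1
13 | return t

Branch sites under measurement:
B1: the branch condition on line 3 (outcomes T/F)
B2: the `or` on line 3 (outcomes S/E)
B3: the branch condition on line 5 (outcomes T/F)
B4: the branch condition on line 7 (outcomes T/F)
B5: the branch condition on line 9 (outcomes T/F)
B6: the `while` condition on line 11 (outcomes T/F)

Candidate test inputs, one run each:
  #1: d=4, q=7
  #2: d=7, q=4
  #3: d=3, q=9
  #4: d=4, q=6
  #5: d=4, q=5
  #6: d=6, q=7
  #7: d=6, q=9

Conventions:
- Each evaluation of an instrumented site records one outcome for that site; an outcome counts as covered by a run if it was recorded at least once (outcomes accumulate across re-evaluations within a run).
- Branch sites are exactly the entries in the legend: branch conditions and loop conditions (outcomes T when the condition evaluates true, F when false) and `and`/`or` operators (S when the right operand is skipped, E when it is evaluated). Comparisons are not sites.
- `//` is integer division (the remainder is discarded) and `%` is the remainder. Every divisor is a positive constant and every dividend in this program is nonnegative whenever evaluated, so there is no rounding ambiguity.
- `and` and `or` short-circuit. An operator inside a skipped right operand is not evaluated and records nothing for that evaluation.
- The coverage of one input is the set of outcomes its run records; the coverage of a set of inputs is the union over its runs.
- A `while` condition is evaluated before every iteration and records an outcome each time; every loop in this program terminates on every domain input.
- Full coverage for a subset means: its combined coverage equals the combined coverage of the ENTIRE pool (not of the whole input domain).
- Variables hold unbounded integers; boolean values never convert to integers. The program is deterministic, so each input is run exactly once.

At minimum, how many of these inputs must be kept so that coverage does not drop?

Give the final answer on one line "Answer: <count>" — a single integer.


input #1 (d=4, q=7): events B2->S, B1->T, B3->T, B4->T, B5->T, B6->T, B6->T, B6->F; covers B1=T, B2=S, B3=T, B4=T, B5=T, B6=T, B6=F
input #2 (d=7, q=4): events B2->S, B1->T, B3->T, B4->T, B5->T, B6->T, B6->T, B6->T, B6->T, B6->T, B6->T, B6->T, B6->T, B6->F; covers B1=T, B2=S, B3=T, B4=T, B5=T, B6=T, B6=F
input #3 (d=3, q=9): events B2->E, B1->T, B3->T, B4->T, B5->F, B6->F; covers B1=T, B2=E, B3=T, B4=T, B5=F, B6=F
input #4 (d=4, q=6): events B2->S, B1->T, B3->T, B4->T, B5->T, B6->T, B6->T, B6->F; covers B1=T, B2=S, B3=T, B4=T, B5=T, B6=T, B6=F
input #5 (d=4, q=5): events B2->S, B1->T, B3->T, B4->T, B5->T, B6->T, B6->T, B6->F; covers B1=T, B2=S, B3=T, B4=T, B5=T, B6=T, B6=F
input #6 (d=6, q=7): events B2->S, B1->T, B3->F, B4->T, B5->T, B6->T, B6->T, B6->T, B6->T, B6->T, B6->T, B6->F; covers B1=T, B2=S, B3=F, B4=T, B5=T, B6=T, B6=F
input #7 (d=6, q=9): events B2->E, B1->F, B4->T, B5->T, B6->T, B6->T, B6->T, B6->T, B6->T, B6->T, B6->F; covers B1=F, B2=E, B4=T, B5=T, B6=T, B6=F
together the pool reaches 11 outcomes: B1=T, B1=F, B2=S, B2=E, B3=T, B3=F, B4=T, B5=T, B5=F, B6=T, B6=F
no size-1 subset reaches all 11 outcomes (best union: 7/11)
no size-2 subset reaches all 11 outcomes (best union: 10/11)
size 3: inputs {3, 6, 7} cover all 11 outcomes, and no lexicographically smaller subset of this size does
Answer: 3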